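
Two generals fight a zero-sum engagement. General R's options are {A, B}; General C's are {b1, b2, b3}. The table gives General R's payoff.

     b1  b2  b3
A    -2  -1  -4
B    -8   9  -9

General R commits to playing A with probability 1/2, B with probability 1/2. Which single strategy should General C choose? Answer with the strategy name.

b3

If General C plays b1, General R's expected payoff is (1/2)·(-2) + (1/2)·(-8) = -5.
If General C plays b2, General R's expected payoff is (1/2)·(-1) + (1/2)·9 = 4.
If General C plays b3, General R's expected payoff is (1/2)·(-4) + (1/2)·(-9) = -13/2.
General C minimizes General R's payoff; the smallest is -13/2, so the best response is b3.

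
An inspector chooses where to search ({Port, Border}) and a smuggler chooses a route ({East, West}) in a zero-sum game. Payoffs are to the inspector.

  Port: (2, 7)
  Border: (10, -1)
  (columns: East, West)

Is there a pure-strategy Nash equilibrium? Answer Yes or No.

Row minima: Port → 2, Border → -1; maximin = 2.
Column maxima: East → 10, West → 7; minimax = 7.
2 ≠ 7, so no pure-strategy equilibrium exists.

No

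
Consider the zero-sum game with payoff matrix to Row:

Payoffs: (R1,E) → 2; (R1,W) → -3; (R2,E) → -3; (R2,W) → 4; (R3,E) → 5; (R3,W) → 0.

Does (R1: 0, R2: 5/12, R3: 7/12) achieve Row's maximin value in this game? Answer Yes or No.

Against E this mix gives (5/12)·(-3) + (7/12)·5 = 5/3.
Against W this mix gives (5/12)·4 + (7/12)·0 = 5/3.
All of Column's active replies (E, W) yield 5/3, and no column does worse for Row. The mix makes Column indifferent and guarantees 5/3, so it is optimal.

Yes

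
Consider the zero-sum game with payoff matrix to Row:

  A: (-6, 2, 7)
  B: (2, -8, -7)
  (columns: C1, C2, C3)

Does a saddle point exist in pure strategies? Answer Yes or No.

No

Row minima: A → -6, B → -8; maximin = -6.
Column maxima: C1 → 2, C2 → 2, C3 → 7; minimax = 2.
-6 ≠ 2, so no pure-strategy equilibrium exists.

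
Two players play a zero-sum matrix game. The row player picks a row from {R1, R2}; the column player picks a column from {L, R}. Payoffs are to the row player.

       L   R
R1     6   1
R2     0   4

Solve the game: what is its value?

8/3

Row minima: R1 → 1, R2 → 0; maximin = 1.
Column maxima: L → 6, R → 4; minimax = 4.
1 ≠ 4, so there is no saddle point; optimal play is mixed.
Let the row player play R1 with probability p. Expected payoff against L: 6p + 0(1−p) = 6p; against R: 1p + 4(1−p) = −3p + 4.
Setting these equal: 6p = −3p + 4 ⇒ 9p = 4 ⇒ p = 4/9, and the value is (6)·(4/9) = 8/3.
For the column player: with q = P(L), equating R1's and R2's payoffs gives 5q + 1 = −4q + 4 ⇒ q = 1/3.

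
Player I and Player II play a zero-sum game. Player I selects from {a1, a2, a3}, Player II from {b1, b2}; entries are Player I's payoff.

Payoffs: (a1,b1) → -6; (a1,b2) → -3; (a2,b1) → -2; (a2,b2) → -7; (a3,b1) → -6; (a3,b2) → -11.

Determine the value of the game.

-9/2

Row minima: a1 → -6, a2 → -7, a3 → -11; maximin = -6.
Column maxima: b1 → -2, b2 → -3; minimax = -3.
-6 ≠ -3, so there is no saddle point; optimal play is mixed.
a3 is strictly dominated by a2, so Player I never plays it.
On the remaining 2×2 (a1, a2 vs b1, b2):
Let Player I play a1 with probability p. Expected payoff against b1: (-6)p + (-2)(1−p) = −4p − 2; against b2: (-3)p + (-7)(1−p) = 4p − 7.
Setting these equal: −4p − 2 = 4p − 7 ⇒ −8p = -5 ⇒ p = 5/8, and the value is (-4)·(5/8) − 2 = -9/2.
For Player II: with q = P(b1), equating a1's and a2's payoffs gives −3q − 3 = 5q − 7 ⇒ q = 1/2.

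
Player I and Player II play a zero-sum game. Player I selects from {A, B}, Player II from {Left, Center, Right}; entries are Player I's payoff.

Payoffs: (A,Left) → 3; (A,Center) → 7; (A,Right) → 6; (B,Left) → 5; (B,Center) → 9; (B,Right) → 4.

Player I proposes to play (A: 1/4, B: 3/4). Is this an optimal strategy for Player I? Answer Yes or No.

Yes

Against Left this mix gives (1/4)·3 + (3/4)·5 = 9/2.
Against Center this mix gives (1/4)·7 + (3/4)·9 = 17/2.
Against Right this mix gives (1/4)·6 + (3/4)·4 = 9/2.
All of Player II's active replies (Left, Right) yield 9/2, and no column does worse for Player I. The mix makes Player II indifferent and guarantees 9/2, so it is optimal.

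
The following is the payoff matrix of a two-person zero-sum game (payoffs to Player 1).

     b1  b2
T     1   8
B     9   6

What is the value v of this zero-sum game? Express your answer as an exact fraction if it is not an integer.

33/5

Row minima: T → 1, B → 6; maximin = 6.
Column maxima: b1 → 9, b2 → 8; minimax = 8.
6 ≠ 8, so there is no saddle point; optimal play is mixed.
Let Player 1 play T with probability p. Expected payoff against b1: 1p + 9(1−p) = −8p + 9; against b2: 8p + 6(1−p) = 2p + 6.
Setting these equal: −8p + 9 = 2p + 6 ⇒ −10p = -3 ⇒ p = 3/10, and the value is (-8)·(3/10) + 9 = 33/5.
For Player 2: with q = P(b1), equating T's and B's payoffs gives −7q + 8 = 3q + 6 ⇒ q = 1/5.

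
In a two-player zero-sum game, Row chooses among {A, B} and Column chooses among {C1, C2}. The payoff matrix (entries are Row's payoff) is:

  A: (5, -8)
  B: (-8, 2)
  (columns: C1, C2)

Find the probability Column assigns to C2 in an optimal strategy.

13/23

Row minima: A → -8, B → -8; maximin = -8.
Column maxima: C1 → 5, C2 → 2; minimax = 2.
-8 ≠ 2, so there is no saddle point; optimal play is mixed.
Let Row play A with probability p. Expected payoff against C1: 5p + (-8)(1−p) = 13p − 8; against C2: (-8)p + 2(1−p) = −10p + 2.
Setting these equal: 13p − 8 = −10p + 2 ⇒ 23p = 10 ⇒ p = 10/23, and the value is (13)·(10/23) − 8 = -54/23.
For Column: with q = P(C1), equating A's and B's payoffs gives 13q − 8 = −10q + 2 ⇒ q = 10/23.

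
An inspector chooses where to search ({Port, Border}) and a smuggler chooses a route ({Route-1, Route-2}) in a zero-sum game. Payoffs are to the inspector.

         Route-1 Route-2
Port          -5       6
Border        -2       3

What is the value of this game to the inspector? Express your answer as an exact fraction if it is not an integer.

-2

Row minima: Port → -5, Border → -2; maximin = -2.
Column maxima: Route-1 → -2, Route-2 → 6; minimax = -2.
Since maximin = minimax = -2, there is a saddle point and the value is -2.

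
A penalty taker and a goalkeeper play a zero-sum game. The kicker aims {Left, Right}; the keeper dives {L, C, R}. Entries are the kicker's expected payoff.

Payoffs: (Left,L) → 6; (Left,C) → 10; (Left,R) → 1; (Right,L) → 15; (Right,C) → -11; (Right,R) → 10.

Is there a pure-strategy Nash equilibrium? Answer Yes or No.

No

Row minima: Left → 1, Right → -11; maximin = 1.
Column maxima: L → 15, C → 10, R → 10; minimax = 10.
1 ≠ 10, so no pure-strategy equilibrium exists.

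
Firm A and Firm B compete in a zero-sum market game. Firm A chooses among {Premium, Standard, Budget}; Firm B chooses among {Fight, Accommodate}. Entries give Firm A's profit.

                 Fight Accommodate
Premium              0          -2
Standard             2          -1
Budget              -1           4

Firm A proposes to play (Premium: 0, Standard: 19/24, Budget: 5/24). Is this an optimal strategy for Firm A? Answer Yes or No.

Against Fight this mix gives (19/24)·2 + (5/24)·(-1) = 11/8.
Against Accommodate this mix gives (19/24)·(-1) + (5/24)·4 = 1/24.
Firm B will play Accommodate, holding Firm A to 1/24. Shifting weight toward the row that does better against Accommodate would raise this floor (the equalizing mix achieves 7/8 against both Accommodate and Fight), so the proposed strategy is not optimal.

No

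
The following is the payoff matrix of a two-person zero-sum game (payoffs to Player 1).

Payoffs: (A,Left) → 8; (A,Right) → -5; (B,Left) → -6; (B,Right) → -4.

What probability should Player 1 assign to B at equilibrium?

13/15

Row minima: A → -5, B → -6; maximin = -5.
Column maxima: Left → 8, Right → -4; minimax = -4.
-5 ≠ -4, so there is no saddle point; optimal play is mixed.
Let Player 1 play A with probability p. Expected payoff against Left: 8p + (-6)(1−p) = 14p − 6; against Right: (-5)p + (-4)(1−p) = −p − 4.
Setting these equal: 14p − 6 = −p − 4 ⇒ 15p = 2 ⇒ p = 2/15, and the value is (14)·(2/15) − 6 = -62/15.
For Player 2: with q = P(Left), equating A's and B's payoffs gives 13q − 5 = −2q − 4 ⇒ q = 1/15.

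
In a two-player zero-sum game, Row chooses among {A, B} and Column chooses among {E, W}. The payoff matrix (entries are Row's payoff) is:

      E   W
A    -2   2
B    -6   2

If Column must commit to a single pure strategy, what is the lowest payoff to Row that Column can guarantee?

Column maxima: E → -2, W → 2.
The smallest of these is -2.

-2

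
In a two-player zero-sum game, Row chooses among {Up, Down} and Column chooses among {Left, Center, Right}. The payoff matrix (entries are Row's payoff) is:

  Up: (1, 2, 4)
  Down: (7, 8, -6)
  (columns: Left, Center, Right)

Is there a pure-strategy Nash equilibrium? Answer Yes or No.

Row minima: Up → 1, Down → -6; maximin = 1.
Column maxima: Left → 7, Center → 8, Right → 4; minimax = 4.
1 ≠ 4, so no pure-strategy equilibrium exists.

No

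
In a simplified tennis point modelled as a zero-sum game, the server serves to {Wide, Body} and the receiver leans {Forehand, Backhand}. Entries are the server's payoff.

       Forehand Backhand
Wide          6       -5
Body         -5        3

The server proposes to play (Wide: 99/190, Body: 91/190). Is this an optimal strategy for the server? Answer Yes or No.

Against Forehand this mix gives (99/190)·6 + (91/190)·(-5) = 139/190.
Against Backhand this mix gives (99/190)·(-5) + (91/190)·3 = -111/95.
The receiver will play Backhand, holding the server to -111/95. Shifting weight toward the row that does better against Backhand would raise this floor (the equalizing mix achieves -7/19 against both Backhand and Forehand), so the proposed strategy is not optimal.

No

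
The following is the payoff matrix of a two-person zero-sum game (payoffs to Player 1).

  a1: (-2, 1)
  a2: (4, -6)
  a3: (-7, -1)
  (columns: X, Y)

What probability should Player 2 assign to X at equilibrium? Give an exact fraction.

7/13

Row minima: a1 → -2, a2 → -6, a3 → -7; maximin = -2.
Column maxima: X → 4, Y → 1; minimax = 1.
-2 ≠ 1, so there is no saddle point; optimal play is mixed.
a3 is strictly dominated by a1, so Player 1 never plays it.
On the remaining 2×2 (a1, a2 vs X, Y):
Let Player 1 play a1 with probability p. Expected payoff against X: (-2)p + 4(1−p) = −6p + 4; against Y: 1p + (-6)(1−p) = 7p − 6.
Setting these equal: −6p + 4 = 7p − 6 ⇒ −13p = -10 ⇒ p = 10/13, and the value is (-6)·(10/13) + 4 = -8/13.
For Player 2: with q = P(X), equating a1's and a2's payoffs gives −3q + 1 = 10q − 6 ⇒ q = 7/13.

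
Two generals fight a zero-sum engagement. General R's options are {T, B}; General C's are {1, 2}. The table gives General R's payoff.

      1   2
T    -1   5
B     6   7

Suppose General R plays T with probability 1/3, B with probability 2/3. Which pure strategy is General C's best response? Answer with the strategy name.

If General C plays 1, General R's expected payoff is (1/3)·(-1) + (2/3)·6 = 11/3.
If General C plays 2, General R's expected payoff is (1/3)·5 + (2/3)·7 = 19/3.
General C minimizes General R's payoff; the smallest is 11/3, so the best response is 1.

1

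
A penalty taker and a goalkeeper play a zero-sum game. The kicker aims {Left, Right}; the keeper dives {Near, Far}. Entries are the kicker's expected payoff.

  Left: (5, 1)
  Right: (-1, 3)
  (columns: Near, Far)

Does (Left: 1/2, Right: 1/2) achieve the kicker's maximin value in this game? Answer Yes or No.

Against Near this mix gives (1/2)·5 + (1/2)·(-1) = 2.
Against Far this mix gives (1/2)·1 + (1/2)·3 = 2.
All of the keeper's active replies (Near, Far) yield 2, and no column does worse for the kicker. The mix makes the keeper indifferent and guarantees 2, so it is optimal.

Yes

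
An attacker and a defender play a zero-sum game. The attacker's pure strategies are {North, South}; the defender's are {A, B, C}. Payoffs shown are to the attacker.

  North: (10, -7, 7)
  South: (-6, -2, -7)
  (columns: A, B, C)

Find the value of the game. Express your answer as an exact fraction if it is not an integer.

-63/19

Row minima: North → -7, South → -7; maximin = -7.
Column maxima: A → 10, B → -2, C → 7; minimax = -2.
-7 ≠ -2, so there is no saddle point; optimal play is mixed.
A is strictly dominated by C (it gives the attacker strictly more in every row), so the defender never plays it.
On the remaining 2×2 (North, South vs B, C):
Let the attacker play North with probability p. Expected payoff against B: (-7)p + (-2)(1−p) = −5p − 2; against C: 7p + (-7)(1−p) = 14p − 7.
Setting these equal: −5p − 2 = 14p − 7 ⇒ −19p = -5 ⇒ p = 5/19, and the value is (-5)·(5/19) − 2 = -63/19.
For the defender: with q = P(B), equating North's and South's payoffs gives −14q + 7 = 5q − 7 ⇒ q = 14/19.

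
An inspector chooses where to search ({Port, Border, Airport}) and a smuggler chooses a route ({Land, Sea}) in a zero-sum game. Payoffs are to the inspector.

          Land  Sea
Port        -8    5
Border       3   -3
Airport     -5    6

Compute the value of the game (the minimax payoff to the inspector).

Row minima: Port → -8, Border → -3, Airport → -5; maximin = -3.
Column maxima: Land → 3, Sea → 6; minimax = 3.
-3 ≠ 3, so there is no saddle point; optimal play is mixed.
Port is strictly dominated by Airport, so the inspector never plays it.
On the remaining 2×2 (Border, Airport vs Land, Sea):
Let the inspector play Border with probability p. Expected payoff against Land: 3p + (-5)(1−p) = 8p − 5; against Sea: (-3)p + 6(1−p) = −9p + 6.
Setting these equal: 8p − 5 = −9p + 6 ⇒ 17p = 11 ⇒ p = 11/17, and the value is (8)·(11/17) − 5 = 3/17.
For the smuggler: with q = P(Land), equating Border's and Airport's payoffs gives 6q − 3 = −11q + 6 ⇒ q = 9/17.

3/17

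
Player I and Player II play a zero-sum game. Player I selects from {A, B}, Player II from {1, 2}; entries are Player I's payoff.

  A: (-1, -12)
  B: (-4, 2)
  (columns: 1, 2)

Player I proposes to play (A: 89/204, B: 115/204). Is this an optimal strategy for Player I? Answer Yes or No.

No

Against 1 this mix gives (89/204)·(-1) + (115/204)·(-4) = -183/68.
Against 2 this mix gives (89/204)·(-12) + (115/204)·2 = -419/102.
Player II will play 2, holding Player I to -419/102. Shifting weight toward the row that does better against 2 would raise this floor (the equalizing mix achieves -50/17 against both 2 and 1), so the proposed strategy is not optimal.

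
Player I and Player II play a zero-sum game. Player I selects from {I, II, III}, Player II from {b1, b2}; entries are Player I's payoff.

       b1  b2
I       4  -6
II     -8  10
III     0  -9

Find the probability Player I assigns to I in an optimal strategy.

Row minima: I → -6, II → -8, III → -9; maximin = -6.
Column maxima: b1 → 4, b2 → 10; minimax = 4.
-6 ≠ 4, so there is no saddle point; optimal play is mixed.
III is strictly dominated by I, so Player I never plays it.
On the remaining 2×2 (I, II vs b1, b2):
Let Player I play I with probability p. Expected payoff against b1: 4p + (-8)(1−p) = 12p − 8; against b2: (-6)p + 10(1−p) = −16p + 10.
Setting these equal: 12p − 8 = −16p + 10 ⇒ 28p = 18 ⇒ p = 9/14, and the value is (12)·(9/14) − 8 = -2/7.
For Player II: with q = P(b1), equating I's and II's payoffs gives 10q − 6 = −18q + 10 ⇒ q = 4/7.

9/14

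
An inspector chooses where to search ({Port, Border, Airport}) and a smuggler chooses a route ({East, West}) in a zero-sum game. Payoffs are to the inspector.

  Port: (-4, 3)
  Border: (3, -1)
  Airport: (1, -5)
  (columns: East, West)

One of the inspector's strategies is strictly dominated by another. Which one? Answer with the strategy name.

Border gives a strictly higher payoff than Airport against every column: 3 > 1, -1 > -5.
So Airport is strictly dominated and the inspector never plays it.

Airport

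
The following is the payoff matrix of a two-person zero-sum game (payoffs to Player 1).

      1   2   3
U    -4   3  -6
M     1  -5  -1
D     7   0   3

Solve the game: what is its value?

3/4

Row minima: U → -6, M → -5, D → 0; maximin = 0.
Column maxima: 1 → 7, 2 → 3, 3 → 3; minimax = 3.
0 ≠ 3, so there is no saddle point; optimal play is mixed.
M is strictly dominated by D, so Player 1 never plays it.
1 is strictly dominated by 3 (it gives Player 1 strictly more in every row), so Player 2 never plays it.
On the remaining 2×2 (U, D vs 2, 3):
Let Player 1 play U with probability p. Expected payoff against 2: 3p + 0(1−p) = 3p; against 3: (-6)p + 3(1−p) = −9p + 3.
Setting these equal: 3p = −9p + 3 ⇒ 12p = 3 ⇒ p = 1/4, and the value is (3)·(1/4) = 3/4.
For Player 2: with q = P(2), equating U's and D's payoffs gives 9q − 6 = −3q + 3 ⇒ q = 3/4.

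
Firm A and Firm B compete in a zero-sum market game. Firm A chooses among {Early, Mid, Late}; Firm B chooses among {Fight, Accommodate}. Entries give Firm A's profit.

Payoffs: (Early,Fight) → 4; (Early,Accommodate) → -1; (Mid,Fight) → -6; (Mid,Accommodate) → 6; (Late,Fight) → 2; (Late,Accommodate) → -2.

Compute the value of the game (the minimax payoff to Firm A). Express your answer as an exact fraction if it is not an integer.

Row minima: Early → -1, Mid → -6, Late → -2; maximin = -1.
Column maxima: Fight → 4, Accommodate → 6; minimax = 4.
-1 ≠ 4, so there is no saddle point; optimal play is mixed.
Late is strictly dominated by Early, so Firm A never plays it.
On the remaining 2×2 (Early, Mid vs Fight, Accommodate):
Let Firm A play Early with probability p. Expected payoff against Fight: 4p + (-6)(1−p) = 10p − 6; against Accommodate: (-1)p + 6(1−p) = −7p + 6.
Setting these equal: 10p − 6 = −7p + 6 ⇒ 17p = 12 ⇒ p = 12/17, and the value is (10)·(12/17) − 6 = 18/17.
For Firm B: with q = P(Fight), equating Early's and Mid's payoffs gives 5q − 1 = −12q + 6 ⇒ q = 7/17.

18/17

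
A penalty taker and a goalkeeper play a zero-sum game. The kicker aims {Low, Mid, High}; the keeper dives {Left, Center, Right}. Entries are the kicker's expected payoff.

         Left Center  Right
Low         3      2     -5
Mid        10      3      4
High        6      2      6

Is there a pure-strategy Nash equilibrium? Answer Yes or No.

Yes

Row minima: Low → -5, Mid → 3, High → 2; maximin = 3.
Column maxima: Left → 10, Center → 3, Right → 6; minimax = 3.
maximin = minimax = 3, so a saddle point exists.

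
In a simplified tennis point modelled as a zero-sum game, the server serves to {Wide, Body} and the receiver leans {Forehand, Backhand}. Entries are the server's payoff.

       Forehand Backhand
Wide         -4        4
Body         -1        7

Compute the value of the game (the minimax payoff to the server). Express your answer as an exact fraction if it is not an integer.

-1

Row minima: Wide → -4, Body → -1; maximin = -1.
Column maxima: Forehand → -1, Backhand → 7; minimax = -1.
Since maximin = minimax = -1, there is a saddle point and the value is -1.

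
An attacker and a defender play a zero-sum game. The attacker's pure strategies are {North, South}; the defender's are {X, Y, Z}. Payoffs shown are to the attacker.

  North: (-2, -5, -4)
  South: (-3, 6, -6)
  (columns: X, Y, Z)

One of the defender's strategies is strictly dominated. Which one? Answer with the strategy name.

X

Z holds the attacker's payoff strictly below X in every row: -4 < -2, -6 < -3.
So X is strictly dominated for the defender.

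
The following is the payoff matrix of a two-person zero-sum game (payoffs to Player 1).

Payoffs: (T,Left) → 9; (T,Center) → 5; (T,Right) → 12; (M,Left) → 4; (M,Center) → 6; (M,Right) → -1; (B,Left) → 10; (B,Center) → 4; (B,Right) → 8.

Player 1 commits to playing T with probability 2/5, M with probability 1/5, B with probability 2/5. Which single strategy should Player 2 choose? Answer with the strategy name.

Center

If Player 2 plays Left, Player 1's expected payoff is (2/5)·9 + (1/5)·4 + (2/5)·10 = 42/5.
If Player 2 plays Center, Player 1's expected payoff is (2/5)·5 + (1/5)·6 + (2/5)·4 = 24/5.
If Player 2 plays Right, Player 1's expected payoff is (2/5)·12 + (1/5)·(-1) + (2/5)·8 = 39/5.
Player 2 minimizes Player 1's payoff; the smallest is 24/5, so the best response is Center.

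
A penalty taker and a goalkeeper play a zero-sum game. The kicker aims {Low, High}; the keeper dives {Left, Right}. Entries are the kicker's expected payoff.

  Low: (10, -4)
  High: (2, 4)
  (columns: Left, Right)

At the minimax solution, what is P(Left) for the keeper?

1/2

Row minima: Low → -4, High → 2; maximin = 2.
Column maxima: Left → 10, Right → 4; minimax = 4.
2 ≠ 4, so there is no saddle point; optimal play is mixed.
Let the kicker play Low with probability p. Expected payoff against Left: 10p + 2(1−p) = 8p + 2; against Right: (-4)p + 4(1−p) = −8p + 4.
Setting these equal: 8p + 2 = −8p + 4 ⇒ 16p = 2 ⇒ p = 1/8, and the value is (8)·(1/8) + 2 = 3.
For the keeper: with q = P(Left), equating Low's and High's payoffs gives 14q − 4 = −2q + 4 ⇒ q = 1/2.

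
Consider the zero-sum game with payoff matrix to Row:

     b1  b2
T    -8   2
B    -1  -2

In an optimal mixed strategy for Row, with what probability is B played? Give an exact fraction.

10/11

Row minima: T → -8, B → -2; maximin = -2.
Column maxima: b1 → -1, b2 → 2; minimax = -1.
-2 ≠ -1, so there is no saddle point; optimal play is mixed.
Let Row play T with probability p. Expected payoff against b1: (-8)p + (-1)(1−p) = −7p − 1; against b2: 2p + (-2)(1−p) = 4p − 2.
Setting these equal: −7p − 1 = 4p − 2 ⇒ −11p = -1 ⇒ p = 1/11, and the value is (-7)·(1/11) − 1 = -18/11.
For Column: with q = P(b1), equating T's and B's payoffs gives −10q + 2 = q − 2 ⇒ q = 4/11.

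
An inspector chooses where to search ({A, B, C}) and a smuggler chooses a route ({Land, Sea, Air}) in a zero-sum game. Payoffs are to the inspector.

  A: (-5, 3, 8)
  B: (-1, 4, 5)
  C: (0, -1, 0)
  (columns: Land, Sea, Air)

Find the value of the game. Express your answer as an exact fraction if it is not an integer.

Row minima: A → -5, B → -1, C → -1; maximin = -1.
Column maxima: Land → 0, Sea → 4, Air → 8; minimax = 0.
-1 ≠ 0, so there is no saddle point; optimal play is mixed.
Air is strictly dominated by Sea (it gives the inspector strictly more in every row), so the smuggler never plays it.
With Air eliminated, A is strictly dominated by B (B gives the inspector strictly more in every remaining column), so the inspector never plays it.
On the remaining 2×2 (B, C vs Land, Sea):
Let the inspector play B with probability p. Expected payoff against Land: (-1)p + 0(1−p) = −p; against Sea: 4p + (-1)(1−p) = 5p − 1.
Setting these equal: −p = 5p − 1 ⇒ −6p = -1 ⇒ p = 1/6, and the value is (-1)·(1/6) = -1/6.
For the smuggler: with q = P(Land), equating B's and C's payoffs gives −5q + 4 = q − 1 ⇒ q = 5/6.

-1/6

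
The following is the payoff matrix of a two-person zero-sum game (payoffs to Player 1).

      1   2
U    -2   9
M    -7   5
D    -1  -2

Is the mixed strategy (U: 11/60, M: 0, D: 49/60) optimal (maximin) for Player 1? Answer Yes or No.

Against 1 this mix gives (11/60)·(-2) + (49/60)·(-1) = -71/60.
Against 2 this mix gives (11/60)·9 + (49/60)·(-2) = 1/60.
Player 2 will play 1, holding Player 1 to -71/60. Shifting weight toward the row that does better against 1 would raise this floor (the equalizing mix achieves -13/12 against both 1 and 2), so the proposed strategy is not optimal.

No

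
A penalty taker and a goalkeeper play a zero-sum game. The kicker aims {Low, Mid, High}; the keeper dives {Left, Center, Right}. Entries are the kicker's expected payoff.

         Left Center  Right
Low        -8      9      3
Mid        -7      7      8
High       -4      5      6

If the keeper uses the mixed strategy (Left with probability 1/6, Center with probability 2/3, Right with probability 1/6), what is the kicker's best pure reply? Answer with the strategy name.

Expected payoff of Low: (1/6)·(-8) + (2/3)·9 + (1/6)·3 = 31/6.
Expected payoff of Mid: (1/6)·(-7) + (2/3)·7 + (1/6)·8 = 29/6.
Expected payoff of High: (1/6)·(-4) + (2/3)·5 + (1/6)·6 = 11/3.
The largest is 31/6, so the kicker's best response is Low.

Low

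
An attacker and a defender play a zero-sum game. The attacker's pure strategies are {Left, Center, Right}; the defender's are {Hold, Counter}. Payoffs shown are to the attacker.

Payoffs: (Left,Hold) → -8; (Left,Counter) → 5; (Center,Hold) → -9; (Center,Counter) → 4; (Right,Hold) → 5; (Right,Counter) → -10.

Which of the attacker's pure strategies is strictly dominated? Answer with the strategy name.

Center

Left gives a strictly higher payoff than Center against every column: -8 > -9, 5 > 4.
So Center is strictly dominated and the attacker never plays it.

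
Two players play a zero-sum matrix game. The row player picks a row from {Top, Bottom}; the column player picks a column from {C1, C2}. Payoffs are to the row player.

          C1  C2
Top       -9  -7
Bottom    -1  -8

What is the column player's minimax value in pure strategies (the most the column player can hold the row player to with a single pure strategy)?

Column maxima: C1 → -1, C2 → -7.
The smallest of these is -7.

-7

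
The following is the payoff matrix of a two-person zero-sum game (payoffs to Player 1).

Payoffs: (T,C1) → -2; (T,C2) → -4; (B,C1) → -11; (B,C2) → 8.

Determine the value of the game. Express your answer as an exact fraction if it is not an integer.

-20/7

Row minima: T → -4, B → -11; maximin = -4.
Column maxima: C1 → -2, C2 → 8; minimax = -2.
-4 ≠ -2, so there is no saddle point; optimal play is mixed.
Let Player 1 play T with probability p. Expected payoff against C1: (-2)p + (-11)(1−p) = 9p − 11; against C2: (-4)p + 8(1−p) = −12p + 8.
Setting these equal: 9p − 11 = −12p + 8 ⇒ 21p = 19 ⇒ p = 19/21, and the value is (9)·(19/21) − 11 = -20/7.
For Player 2: with q = P(C1), equating T's and B's payoffs gives 2q − 4 = −19q + 8 ⇒ q = 4/7.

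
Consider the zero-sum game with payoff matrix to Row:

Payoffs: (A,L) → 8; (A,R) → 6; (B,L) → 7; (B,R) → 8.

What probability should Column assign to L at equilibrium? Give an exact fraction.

Row minima: A → 6, B → 7; maximin = 7.
Column maxima: L → 8, R → 8; minimax = 8.
7 ≠ 8, so there is no saddle point; optimal play is mixed.
Let Row play A with probability p. Expected payoff against L: 8p + 7(1−p) = p + 7; against R: 6p + 8(1−p) = −2p + 8.
Setting these equal: p + 7 = −2p + 8 ⇒ 3p = 1 ⇒ p = 1/3, and the value is (1)·(1/3) + 7 = 22/3.
For Column: with q = P(L), equating A's and B's payoffs gives 2q + 6 = −q + 8 ⇒ q = 2/3.

2/3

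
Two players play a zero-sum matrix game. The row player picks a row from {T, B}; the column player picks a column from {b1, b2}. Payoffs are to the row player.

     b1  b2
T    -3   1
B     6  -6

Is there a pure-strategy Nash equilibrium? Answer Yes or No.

No

Row minima: T → -3, B → -6; maximin = -3.
Column maxima: b1 → 6, b2 → 1; minimax = 1.
-3 ≠ 1, so no pure-strategy equilibrium exists.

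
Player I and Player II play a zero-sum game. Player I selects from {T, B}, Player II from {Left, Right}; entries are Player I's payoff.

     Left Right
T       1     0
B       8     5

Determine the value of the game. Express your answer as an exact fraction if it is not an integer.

5

Row minima: T → 0, B → 5; maximin = 5.
Column maxima: Left → 8, Right → 5; minimax = 5.
Since maximin = minimax = 5, there is a saddle point and the value is 5.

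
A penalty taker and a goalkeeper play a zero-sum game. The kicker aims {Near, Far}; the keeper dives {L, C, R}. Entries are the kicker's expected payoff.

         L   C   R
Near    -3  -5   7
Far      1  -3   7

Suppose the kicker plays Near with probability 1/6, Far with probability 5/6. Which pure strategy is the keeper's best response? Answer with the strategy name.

If the keeper plays L, the kicker's expected payoff is (1/6)·(-3) + (5/6)·1 = 1/3.
If the keeper plays C, the kicker's expected payoff is (1/6)·(-5) + (5/6)·(-3) = -10/3.
If the keeper plays R, the kicker's expected payoff is (1/6)·7 + (5/6)·7 = 7.
The keeper minimizes the kicker's payoff; the smallest is -10/3, so the best response is C.

C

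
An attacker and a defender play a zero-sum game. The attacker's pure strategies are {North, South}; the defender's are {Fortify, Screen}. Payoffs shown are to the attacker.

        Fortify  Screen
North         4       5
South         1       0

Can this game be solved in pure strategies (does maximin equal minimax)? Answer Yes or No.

Yes

Row minima: North → 4, South → 0; maximin = 4.
Column maxima: Fortify → 4, Screen → 5; minimax = 4.
maximin = minimax = 4, so a saddle point exists.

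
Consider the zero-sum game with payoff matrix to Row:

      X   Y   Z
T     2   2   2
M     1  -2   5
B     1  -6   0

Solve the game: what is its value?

Row minima: T → 2, M → -2, B → -6; maximin = 2.
Column maxima: X → 2, Y → 2, Z → 5; minimax = 2.
Since maximin = minimax = 2, there is a saddle point and the value is 2.

2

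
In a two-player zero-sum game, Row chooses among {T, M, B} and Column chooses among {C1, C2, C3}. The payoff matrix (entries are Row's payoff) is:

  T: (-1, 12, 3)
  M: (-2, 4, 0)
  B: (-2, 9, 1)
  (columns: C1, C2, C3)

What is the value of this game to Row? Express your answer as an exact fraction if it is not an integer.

Row minima: T → -1, M → -2, B → -2; maximin = -1.
Column maxima: C1 → -1, C2 → 12, C3 → 3; minimax = -1.
Since maximin = minimax = -1, there is a saddle point and the value is -1.

-1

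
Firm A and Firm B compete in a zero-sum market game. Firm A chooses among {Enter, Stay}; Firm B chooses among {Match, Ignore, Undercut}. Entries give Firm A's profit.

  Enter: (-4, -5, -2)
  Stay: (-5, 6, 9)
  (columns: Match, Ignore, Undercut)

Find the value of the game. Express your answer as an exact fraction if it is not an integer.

Row minima: Enter → -5, Stay → -5; maximin = -5.
Column maxima: Match → -4, Ignore → 6, Undercut → 9; minimax = -4.
-5 ≠ -4, so there is no saddle point; optimal play is mixed.
Undercut is strictly dominated by Match (it gives Firm A strictly more in every row), so Firm B never plays it.
On the remaining 2×2 (Enter, Stay vs Match, Ignore):
Let Firm A play Enter with probability p. Expected payoff against Match: (-4)p + (-5)(1−p) = p − 5; against Ignore: (-5)p + 6(1−p) = −11p + 6.
Setting these equal: p − 5 = −11p + 6 ⇒ 12p = 11 ⇒ p = 11/12, and the value is (1)·(11/12) − 5 = -49/12.
For Firm B: with q = P(Match), equating Enter's and Stay's payoffs gives q − 5 = −11q + 6 ⇒ q = 11/12.

-49/12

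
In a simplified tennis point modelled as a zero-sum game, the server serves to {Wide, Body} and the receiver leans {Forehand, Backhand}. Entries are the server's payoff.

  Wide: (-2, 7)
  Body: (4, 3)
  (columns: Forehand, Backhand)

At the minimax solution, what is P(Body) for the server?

9/10

Row minima: Wide → -2, Body → 3; maximin = 3.
Column maxima: Forehand → 4, Backhand → 7; minimax = 4.
3 ≠ 4, so there is no saddle point; optimal play is mixed.
Let the server play Wide with probability p. Expected payoff against Forehand: (-2)p + 4(1−p) = −6p + 4; against Backhand: 7p + 3(1−p) = 4p + 3.
Setting these equal: −6p + 4 = 4p + 3 ⇒ −10p = -1 ⇒ p = 1/10, and the value is (-6)·(1/10) + 4 = 17/5.
For the receiver: with q = P(Forehand), equating Wide's and Body's payoffs gives −9q + 7 = q + 3 ⇒ q = 2/5.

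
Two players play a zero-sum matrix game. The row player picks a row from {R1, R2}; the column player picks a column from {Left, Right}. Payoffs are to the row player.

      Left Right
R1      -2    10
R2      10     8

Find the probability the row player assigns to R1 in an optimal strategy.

1/7

Row minima: R1 → -2, R2 → 8; maximin = 8.
Column maxima: Left → 10, Right → 10; minimax = 10.
8 ≠ 10, so there is no saddle point; optimal play is mixed.
Let the row player play R1 with probability p. Expected payoff against Left: (-2)p + 10(1−p) = −12p + 10; against Right: 10p + 8(1−p) = 2p + 8.
Setting these equal: −12p + 10 = 2p + 8 ⇒ −14p = -2 ⇒ p = 1/7, and the value is (-12)·(1/7) + 10 = 58/7.
For the column player: with q = P(Left), equating R1's and R2's payoffs gives −12q + 10 = 2q + 8 ⇒ q = 1/7.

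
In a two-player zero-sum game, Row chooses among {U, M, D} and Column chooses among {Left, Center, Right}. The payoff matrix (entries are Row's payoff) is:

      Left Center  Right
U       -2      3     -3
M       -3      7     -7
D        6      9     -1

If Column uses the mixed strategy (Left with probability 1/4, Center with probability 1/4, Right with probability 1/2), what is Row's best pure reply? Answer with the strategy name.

D

Expected payoff of U: (1/4)·(-2) + (1/4)·3 + (1/2)·(-3) = -5/4.
Expected payoff of M: (1/4)·(-3) + (1/4)·7 + (1/2)·(-7) = -5/2.
Expected payoff of D: (1/4)·6 + (1/4)·9 + (1/2)·(-1) = 13/4.
The largest is 13/4, so Row's best response is D.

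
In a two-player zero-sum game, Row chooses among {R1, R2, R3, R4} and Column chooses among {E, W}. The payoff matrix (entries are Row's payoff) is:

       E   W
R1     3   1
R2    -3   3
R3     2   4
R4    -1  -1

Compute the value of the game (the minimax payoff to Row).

5/2

Row minima: R1 → 1, R2 → -3, R3 → 2, R4 → -1; maximin = 2.
Column maxima: E → 3, W → 4; minimax = 3.
2 ≠ 3, so there is no saddle point; optimal play is mixed.
R2 is strictly dominated by R3, so Row never plays it.
R4 is strictly dominated by R1, so Row never plays it.
On the remaining 2×2 (R1, R3 vs E, W):
Let Row play R1 with probability p. Expected payoff against E: 3p + 2(1−p) = p + 2; against W: 1p + 4(1−p) = −3p + 4.
Setting these equal: p + 2 = −3p + 4 ⇒ 4p = 2 ⇒ p = 1/2, and the value is (1)·(1/2) + 2 = 5/2.
For Column: with q = P(E), equating R1's and R3's payoffs gives 2q + 1 = −2q + 4 ⇒ q = 3/4.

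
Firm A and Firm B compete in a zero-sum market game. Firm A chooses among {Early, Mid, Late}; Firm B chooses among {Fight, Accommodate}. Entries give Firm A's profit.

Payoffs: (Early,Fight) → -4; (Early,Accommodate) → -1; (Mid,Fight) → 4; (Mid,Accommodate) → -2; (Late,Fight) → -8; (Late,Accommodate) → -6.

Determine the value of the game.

Row minima: Early → -4, Mid → -2, Late → -8; maximin = -2.
Column maxima: Fight → 4, Accommodate → -1; minimax = -1.
-2 ≠ -1, so there is no saddle point; optimal play is mixed.
Late is strictly dominated by Early, so Firm A never plays it.
On the remaining 2×2 (Early, Mid vs Fight, Accommodate):
Let Firm A play Early with probability p. Expected payoff against Fight: (-4)p + 4(1−p) = −8p + 4; against Accommodate: (-1)p + (-2)(1−p) = p − 2.
Setting these equal: −8p + 4 = p − 2 ⇒ −9p = -6 ⇒ p = 2/3, and the value is (-8)·(2/3) + 4 = -4/3.
For Firm B: with q = P(Fight), equating Early's and Mid's payoffs gives −3q − 1 = 6q − 2 ⇒ q = 1/9.

-4/3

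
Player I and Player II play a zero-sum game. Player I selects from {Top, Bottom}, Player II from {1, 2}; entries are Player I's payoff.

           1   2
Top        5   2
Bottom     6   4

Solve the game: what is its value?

4

Row minima: Top → 2, Bottom → 4; maximin = 4.
Column maxima: 1 → 6, 2 → 4; minimax = 4.
Since maximin = minimax = 4, there is a saddle point and the value is 4.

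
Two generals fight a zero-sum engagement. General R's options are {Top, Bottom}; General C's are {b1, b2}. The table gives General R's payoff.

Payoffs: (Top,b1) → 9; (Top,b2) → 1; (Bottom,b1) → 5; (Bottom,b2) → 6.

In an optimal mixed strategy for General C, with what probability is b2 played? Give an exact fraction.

4/9

Row minima: Top → 1, Bottom → 5; maximin = 5.
Column maxima: b1 → 9, b2 → 6; minimax = 6.
5 ≠ 6, so there is no saddle point; optimal play is mixed.
Let General R play Top with probability p. Expected payoff against b1: 9p + 5(1−p) = 4p + 5; against b2: 1p + 6(1−p) = −5p + 6.
Setting these equal: 4p + 5 = −5p + 6 ⇒ 9p = 1 ⇒ p = 1/9, and the value is (4)·(1/9) + 5 = 49/9.
For General C: with q = P(b1), equating Top's and Bottom's payoffs gives 8q + 1 = −q + 6 ⇒ q = 5/9.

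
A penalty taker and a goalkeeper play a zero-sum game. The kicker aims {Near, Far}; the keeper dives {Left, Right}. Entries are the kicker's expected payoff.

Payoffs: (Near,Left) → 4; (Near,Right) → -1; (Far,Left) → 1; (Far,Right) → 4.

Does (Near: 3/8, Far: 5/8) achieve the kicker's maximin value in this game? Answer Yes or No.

Against Left this mix gives (3/8)·4 + (5/8)·1 = 17/8.
Against Right this mix gives (3/8)·(-1) + (5/8)·4 = 17/8.
All of the keeper's active replies (Left, Right) yield 17/8, and no column does worse for the kicker. The mix makes the keeper indifferent and guarantees 17/8, so it is optimal.

Yes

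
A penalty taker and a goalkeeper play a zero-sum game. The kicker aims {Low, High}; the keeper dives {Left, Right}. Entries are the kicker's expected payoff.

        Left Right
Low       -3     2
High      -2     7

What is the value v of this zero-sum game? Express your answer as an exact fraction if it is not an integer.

Row minima: Low → -3, High → -2; maximin = -2.
Column maxima: Left → -2, Right → 7; minimax = -2.
Since maximin = minimax = -2, there is a saddle point and the value is -2.

-2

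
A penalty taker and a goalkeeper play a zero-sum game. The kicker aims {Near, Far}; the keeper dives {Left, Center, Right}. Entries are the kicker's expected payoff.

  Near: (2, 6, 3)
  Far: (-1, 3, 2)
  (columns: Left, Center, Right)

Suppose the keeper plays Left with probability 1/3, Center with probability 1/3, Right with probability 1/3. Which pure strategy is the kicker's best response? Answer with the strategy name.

Near

Expected payoff of Near: (1/3)·2 + (1/3)·6 + (1/3)·3 = 11/3.
Expected payoff of Far: (1/3)·(-1) + (1/3)·3 + (1/3)·2 = 4/3.
The largest is 11/3, so the kicker's best response is Near.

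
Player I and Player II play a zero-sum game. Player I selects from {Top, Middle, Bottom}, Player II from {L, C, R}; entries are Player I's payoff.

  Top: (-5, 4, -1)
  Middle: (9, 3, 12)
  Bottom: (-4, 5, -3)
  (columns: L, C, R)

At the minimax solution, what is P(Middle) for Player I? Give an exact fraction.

3/5

Row minima: Top → -5, Middle → 3, Bottom → -4; maximin = 3.
Column maxima: L → 9, C → 5, R → 12; minimax = 5.
3 ≠ 5, so there is no saddle point; optimal play is mixed.
R is strictly dominated by L (it gives Player I strictly more in every row), so Player II never plays it.
With R eliminated, Top is strictly dominated by Bottom (Bottom gives Player I strictly more in every remaining column), so Player I never plays it.
On the remaining 2×2 (Middle, Bottom vs L, C):
Let Player I play Middle with probability p. Expected payoff against L: 9p + (-4)(1−p) = 13p − 4; against C: 3p + 5(1−p) = −2p + 5.
Setting these equal: 13p − 4 = −2p + 5 ⇒ 15p = 9 ⇒ p = 3/5, and the value is (13)·(3/5) − 4 = 19/5.
For Player II: with q = P(L), equating Middle's and Bottom's payoffs gives 6q + 3 = −9q + 5 ⇒ q = 2/15.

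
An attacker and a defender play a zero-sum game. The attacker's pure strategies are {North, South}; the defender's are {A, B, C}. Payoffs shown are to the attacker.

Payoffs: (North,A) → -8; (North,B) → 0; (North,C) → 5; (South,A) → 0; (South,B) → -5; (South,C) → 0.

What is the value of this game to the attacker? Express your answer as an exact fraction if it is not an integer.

Row minima: North → -8, South → -5; maximin = -5.
Column maxima: A → 0, B → 0, C → 5; minimax = 0.
-5 ≠ 0, so there is no saddle point; optimal play is mixed.
C is strictly dominated by B (it gives the attacker strictly more in every row), so the defender never plays it.
On the remaining 2×2 (North, South vs A, B):
Let the attacker play North with probability p. Expected payoff against A: (-8)p + 0(1−p) = −8p; against B: 0p + (-5)(1−p) = 5p − 5.
Setting these equal: −8p = 5p − 5 ⇒ −13p = -5 ⇒ p = 5/13, and the value is (-8)·(5/13) = -40/13.
For the defender: with q = P(A), equating North's and South's payoffs gives −8q = 5q − 5 ⇒ q = 5/13.

-40/13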